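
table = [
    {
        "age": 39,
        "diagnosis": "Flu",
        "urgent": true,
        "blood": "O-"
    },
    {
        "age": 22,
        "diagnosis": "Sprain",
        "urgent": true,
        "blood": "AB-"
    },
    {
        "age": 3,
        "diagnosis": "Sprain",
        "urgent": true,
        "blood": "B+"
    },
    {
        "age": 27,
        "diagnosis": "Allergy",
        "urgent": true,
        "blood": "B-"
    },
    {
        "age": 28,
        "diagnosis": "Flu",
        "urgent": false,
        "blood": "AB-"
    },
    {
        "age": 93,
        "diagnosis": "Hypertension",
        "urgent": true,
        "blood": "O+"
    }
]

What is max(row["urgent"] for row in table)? True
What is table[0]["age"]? 39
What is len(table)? 6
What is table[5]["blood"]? "O+"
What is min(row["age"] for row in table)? 3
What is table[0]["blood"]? "O-"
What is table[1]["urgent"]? True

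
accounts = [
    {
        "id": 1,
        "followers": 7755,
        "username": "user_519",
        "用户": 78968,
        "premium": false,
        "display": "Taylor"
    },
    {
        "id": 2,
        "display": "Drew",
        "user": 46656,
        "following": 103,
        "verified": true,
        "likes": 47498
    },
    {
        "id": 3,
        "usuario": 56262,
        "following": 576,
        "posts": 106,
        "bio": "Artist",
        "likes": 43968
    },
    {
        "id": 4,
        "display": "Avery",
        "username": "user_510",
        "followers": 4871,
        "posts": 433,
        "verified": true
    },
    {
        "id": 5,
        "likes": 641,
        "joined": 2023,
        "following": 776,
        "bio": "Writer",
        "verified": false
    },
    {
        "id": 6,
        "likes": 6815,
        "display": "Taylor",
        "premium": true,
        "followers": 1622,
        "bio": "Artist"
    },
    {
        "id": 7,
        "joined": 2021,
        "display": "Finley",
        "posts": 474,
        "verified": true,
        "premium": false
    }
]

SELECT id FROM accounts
[1, 2, 3, 4, 5, 6, 7]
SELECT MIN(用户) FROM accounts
78968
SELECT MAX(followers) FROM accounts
7755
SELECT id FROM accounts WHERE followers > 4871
[1]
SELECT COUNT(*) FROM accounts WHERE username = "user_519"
1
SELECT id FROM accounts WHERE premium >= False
[1, 6, 7]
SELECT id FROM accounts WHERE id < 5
[1, 2, 3, 4]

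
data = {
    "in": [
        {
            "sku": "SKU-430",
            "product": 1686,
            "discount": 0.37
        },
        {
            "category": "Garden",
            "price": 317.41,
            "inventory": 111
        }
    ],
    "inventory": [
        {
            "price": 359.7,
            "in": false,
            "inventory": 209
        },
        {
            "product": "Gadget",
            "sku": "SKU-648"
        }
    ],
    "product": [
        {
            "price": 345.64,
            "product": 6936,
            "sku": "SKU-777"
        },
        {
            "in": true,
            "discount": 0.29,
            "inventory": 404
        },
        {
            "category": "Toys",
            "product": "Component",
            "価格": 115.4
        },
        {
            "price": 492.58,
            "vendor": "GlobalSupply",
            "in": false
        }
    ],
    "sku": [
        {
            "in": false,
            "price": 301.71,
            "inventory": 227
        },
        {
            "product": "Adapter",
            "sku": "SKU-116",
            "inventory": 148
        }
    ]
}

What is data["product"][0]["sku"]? "SKU-777"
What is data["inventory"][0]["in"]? False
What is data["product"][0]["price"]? 345.64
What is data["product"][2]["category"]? "Toys"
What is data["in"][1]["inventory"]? 111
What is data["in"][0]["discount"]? 0.37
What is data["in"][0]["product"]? 1686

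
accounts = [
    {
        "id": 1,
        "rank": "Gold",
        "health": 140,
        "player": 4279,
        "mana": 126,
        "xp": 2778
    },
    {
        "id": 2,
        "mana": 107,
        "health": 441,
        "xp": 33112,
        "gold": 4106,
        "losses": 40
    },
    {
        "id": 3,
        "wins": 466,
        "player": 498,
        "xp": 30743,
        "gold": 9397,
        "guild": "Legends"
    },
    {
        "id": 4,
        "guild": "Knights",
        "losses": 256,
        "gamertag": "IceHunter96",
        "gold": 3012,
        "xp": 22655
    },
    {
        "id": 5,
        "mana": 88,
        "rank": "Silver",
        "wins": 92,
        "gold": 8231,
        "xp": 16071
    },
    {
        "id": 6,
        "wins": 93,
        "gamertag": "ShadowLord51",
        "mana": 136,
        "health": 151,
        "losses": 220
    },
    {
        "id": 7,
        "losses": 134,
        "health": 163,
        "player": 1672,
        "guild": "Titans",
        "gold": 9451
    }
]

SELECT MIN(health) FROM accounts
140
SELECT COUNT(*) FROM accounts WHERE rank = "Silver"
1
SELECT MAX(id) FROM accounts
7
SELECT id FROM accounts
[1, 2, 3, 4, 5, 6, 7]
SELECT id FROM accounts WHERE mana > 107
[1, 6]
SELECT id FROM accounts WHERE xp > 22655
[2, 3]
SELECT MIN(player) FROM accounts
498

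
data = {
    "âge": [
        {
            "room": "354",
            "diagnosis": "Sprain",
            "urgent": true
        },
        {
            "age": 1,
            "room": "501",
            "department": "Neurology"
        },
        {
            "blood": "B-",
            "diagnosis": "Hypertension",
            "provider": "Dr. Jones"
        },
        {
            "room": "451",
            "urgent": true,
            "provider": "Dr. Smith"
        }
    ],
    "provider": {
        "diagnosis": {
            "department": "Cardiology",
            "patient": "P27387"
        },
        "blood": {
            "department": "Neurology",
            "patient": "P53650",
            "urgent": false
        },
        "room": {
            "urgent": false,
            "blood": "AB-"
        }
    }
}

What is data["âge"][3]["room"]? "451"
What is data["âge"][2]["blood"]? "B-"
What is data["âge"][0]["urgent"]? True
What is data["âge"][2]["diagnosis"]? "Hypertension"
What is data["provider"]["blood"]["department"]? "Neurology"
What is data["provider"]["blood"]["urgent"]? False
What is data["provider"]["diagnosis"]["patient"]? "P27387"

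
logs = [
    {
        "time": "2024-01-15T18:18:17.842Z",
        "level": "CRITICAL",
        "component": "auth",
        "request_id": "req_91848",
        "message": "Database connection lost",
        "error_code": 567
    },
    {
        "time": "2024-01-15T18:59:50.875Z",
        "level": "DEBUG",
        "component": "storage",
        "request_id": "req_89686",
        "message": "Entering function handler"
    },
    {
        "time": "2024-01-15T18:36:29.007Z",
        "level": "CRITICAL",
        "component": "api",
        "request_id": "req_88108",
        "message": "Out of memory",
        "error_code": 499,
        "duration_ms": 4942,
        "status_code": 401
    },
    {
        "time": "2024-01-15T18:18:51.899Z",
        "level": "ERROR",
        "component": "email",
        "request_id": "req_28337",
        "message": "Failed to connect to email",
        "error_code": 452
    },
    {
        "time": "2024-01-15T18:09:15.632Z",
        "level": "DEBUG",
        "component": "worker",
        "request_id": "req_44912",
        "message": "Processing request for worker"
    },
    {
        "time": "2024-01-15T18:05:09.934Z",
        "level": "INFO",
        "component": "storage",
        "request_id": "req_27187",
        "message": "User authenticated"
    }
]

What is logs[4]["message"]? "Processing request for worker"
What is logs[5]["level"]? "INFO"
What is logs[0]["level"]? "CRITICAL"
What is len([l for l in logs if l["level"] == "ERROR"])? 1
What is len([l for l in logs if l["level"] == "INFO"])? 1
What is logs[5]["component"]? "storage"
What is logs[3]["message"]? "Failed to connect to email"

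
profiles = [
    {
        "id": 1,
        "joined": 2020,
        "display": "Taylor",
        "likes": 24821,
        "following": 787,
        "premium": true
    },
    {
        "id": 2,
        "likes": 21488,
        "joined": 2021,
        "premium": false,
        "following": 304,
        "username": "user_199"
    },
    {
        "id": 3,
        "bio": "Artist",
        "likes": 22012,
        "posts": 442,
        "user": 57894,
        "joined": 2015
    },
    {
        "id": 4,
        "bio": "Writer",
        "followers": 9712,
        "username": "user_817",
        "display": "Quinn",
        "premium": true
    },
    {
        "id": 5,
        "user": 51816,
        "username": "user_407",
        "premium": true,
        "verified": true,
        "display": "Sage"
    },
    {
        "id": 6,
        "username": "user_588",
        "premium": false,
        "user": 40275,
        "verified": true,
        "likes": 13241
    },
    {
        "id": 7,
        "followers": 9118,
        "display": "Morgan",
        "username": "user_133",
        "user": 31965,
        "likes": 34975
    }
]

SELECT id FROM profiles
[1, 2, 3, 4, 5, 6, 7]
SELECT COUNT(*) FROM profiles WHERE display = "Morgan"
1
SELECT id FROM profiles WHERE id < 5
[1, 2, 3, 4]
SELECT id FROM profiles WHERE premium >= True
[1, 4, 5]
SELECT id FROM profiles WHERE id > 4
[5, 6, 7]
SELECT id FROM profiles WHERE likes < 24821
[2, 3, 6]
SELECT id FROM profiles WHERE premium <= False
[2, 6]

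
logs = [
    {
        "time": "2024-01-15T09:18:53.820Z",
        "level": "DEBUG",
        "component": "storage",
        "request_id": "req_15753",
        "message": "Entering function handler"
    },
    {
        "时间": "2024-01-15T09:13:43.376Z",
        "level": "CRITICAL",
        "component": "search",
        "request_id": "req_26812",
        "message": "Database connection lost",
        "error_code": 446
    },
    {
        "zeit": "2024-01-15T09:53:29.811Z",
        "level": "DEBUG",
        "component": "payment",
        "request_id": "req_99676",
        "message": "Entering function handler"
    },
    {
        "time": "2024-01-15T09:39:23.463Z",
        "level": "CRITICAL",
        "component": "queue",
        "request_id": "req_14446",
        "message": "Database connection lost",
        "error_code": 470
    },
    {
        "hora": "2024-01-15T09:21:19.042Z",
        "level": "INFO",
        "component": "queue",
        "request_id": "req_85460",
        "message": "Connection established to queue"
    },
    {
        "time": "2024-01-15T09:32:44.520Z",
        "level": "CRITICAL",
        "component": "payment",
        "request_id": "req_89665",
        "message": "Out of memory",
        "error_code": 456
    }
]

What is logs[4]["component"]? "queue"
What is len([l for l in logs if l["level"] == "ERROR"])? 0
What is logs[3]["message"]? "Database connection lost"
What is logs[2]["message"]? "Entering function handler"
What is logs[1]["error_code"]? 446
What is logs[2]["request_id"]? "req_99676"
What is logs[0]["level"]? "DEBUG"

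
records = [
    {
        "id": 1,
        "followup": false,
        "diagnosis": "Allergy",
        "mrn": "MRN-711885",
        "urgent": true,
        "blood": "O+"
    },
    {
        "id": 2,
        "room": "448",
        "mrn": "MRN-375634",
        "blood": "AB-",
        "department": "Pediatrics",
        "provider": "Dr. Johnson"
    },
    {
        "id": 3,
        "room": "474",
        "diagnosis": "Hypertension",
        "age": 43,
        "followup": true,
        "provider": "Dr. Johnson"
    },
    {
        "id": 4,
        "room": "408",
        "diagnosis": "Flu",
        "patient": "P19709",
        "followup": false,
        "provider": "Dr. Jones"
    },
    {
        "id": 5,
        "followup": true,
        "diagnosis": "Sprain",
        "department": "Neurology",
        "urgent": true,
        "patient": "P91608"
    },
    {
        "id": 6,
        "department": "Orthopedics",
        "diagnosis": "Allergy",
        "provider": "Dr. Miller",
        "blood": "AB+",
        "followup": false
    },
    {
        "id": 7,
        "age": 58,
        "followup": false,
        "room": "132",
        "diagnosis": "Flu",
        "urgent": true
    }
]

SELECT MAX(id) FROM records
7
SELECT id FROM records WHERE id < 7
[1, 2, 3, 4, 5, 6]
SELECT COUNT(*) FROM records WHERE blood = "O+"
1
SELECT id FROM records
[1, 2, 3, 4, 5, 6, 7]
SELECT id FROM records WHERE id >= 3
[3, 4, 5, 6, 7]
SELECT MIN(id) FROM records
1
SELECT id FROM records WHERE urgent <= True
[1, 5, 7]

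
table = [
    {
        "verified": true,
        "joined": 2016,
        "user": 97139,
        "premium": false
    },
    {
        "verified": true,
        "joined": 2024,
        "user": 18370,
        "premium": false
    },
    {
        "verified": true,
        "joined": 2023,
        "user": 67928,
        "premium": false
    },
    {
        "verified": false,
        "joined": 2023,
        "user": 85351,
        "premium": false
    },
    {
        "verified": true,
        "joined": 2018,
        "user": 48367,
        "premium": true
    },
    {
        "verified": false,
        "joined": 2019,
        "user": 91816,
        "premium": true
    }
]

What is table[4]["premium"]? True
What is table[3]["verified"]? False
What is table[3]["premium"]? False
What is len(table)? 6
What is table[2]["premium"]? False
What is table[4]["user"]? 48367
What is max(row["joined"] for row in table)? 2024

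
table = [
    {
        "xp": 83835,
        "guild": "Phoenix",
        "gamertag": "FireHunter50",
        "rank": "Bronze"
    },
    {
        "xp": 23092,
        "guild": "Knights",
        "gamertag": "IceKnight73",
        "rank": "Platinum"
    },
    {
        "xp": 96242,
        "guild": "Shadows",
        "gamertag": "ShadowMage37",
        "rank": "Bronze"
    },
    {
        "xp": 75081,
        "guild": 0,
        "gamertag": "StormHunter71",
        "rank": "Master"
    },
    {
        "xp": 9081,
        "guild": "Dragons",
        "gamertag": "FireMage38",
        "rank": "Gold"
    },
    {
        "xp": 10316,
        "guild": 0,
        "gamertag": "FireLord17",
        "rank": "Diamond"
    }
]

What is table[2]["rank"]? "Bronze"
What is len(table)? 6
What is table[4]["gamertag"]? "FireMage38"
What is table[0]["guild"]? "Phoenix"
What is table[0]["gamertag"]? "FireHunter50"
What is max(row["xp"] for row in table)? 96242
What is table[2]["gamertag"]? "ShadowMage37"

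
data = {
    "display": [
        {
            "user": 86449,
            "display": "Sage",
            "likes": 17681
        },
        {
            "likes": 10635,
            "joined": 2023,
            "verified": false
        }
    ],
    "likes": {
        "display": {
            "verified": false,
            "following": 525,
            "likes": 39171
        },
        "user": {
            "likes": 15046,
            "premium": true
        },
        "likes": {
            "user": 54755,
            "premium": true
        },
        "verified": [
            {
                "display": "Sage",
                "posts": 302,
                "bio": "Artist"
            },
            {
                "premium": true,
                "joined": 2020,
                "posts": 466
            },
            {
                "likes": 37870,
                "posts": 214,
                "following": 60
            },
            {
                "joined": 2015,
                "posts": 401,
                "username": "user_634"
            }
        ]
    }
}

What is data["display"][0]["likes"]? 17681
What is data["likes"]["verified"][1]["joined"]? 2020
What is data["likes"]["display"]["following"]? 525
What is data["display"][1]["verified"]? False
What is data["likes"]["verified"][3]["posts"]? 401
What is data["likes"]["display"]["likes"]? 39171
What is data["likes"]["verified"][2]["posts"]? 214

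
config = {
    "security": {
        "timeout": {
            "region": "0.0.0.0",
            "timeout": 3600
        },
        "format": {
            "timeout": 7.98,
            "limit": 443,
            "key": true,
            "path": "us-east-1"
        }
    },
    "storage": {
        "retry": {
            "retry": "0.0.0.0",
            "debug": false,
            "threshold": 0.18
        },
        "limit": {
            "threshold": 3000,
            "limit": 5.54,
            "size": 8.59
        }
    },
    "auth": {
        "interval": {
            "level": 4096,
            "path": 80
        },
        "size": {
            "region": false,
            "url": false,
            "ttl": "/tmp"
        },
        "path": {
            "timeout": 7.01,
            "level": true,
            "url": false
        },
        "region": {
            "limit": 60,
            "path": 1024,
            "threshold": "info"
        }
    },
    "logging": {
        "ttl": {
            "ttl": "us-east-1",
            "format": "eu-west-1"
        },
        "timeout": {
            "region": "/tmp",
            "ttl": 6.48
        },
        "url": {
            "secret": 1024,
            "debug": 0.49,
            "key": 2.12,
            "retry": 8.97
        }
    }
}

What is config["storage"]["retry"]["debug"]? False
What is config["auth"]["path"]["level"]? True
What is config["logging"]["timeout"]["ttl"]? 6.48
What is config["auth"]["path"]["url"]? False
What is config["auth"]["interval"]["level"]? 4096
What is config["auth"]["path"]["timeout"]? 7.01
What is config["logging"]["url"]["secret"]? 1024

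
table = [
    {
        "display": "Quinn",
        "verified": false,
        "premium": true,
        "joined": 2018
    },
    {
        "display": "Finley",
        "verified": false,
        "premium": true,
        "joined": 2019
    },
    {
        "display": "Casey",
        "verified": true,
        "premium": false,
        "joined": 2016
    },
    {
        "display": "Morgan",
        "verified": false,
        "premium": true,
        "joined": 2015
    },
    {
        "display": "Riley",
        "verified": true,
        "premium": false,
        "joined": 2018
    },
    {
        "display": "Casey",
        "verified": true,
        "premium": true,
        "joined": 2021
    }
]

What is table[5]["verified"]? True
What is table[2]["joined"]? 2016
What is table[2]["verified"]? True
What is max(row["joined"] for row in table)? 2021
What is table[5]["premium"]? True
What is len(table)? 6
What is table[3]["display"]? "Morgan"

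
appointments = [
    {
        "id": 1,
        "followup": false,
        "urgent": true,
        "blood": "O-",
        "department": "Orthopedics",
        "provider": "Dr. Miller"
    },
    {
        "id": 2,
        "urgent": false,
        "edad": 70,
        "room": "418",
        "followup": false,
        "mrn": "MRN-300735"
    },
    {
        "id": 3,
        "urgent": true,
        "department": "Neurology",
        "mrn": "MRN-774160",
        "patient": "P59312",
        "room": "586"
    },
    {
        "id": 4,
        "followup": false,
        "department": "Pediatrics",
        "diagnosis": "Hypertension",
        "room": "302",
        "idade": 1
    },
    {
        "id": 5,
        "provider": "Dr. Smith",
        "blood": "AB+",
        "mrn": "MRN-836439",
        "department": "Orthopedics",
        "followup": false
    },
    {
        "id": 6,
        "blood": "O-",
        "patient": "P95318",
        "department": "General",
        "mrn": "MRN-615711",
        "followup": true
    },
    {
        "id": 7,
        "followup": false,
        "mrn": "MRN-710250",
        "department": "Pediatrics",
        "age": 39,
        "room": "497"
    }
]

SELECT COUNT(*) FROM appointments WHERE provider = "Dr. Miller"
1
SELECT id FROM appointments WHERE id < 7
[1, 2, 3, 4, 5, 6]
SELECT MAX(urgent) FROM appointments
True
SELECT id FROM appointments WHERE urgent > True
[]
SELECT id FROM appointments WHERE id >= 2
[2, 3, 4, 5, 6, 7]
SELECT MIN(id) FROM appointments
1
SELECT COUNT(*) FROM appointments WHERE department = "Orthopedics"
2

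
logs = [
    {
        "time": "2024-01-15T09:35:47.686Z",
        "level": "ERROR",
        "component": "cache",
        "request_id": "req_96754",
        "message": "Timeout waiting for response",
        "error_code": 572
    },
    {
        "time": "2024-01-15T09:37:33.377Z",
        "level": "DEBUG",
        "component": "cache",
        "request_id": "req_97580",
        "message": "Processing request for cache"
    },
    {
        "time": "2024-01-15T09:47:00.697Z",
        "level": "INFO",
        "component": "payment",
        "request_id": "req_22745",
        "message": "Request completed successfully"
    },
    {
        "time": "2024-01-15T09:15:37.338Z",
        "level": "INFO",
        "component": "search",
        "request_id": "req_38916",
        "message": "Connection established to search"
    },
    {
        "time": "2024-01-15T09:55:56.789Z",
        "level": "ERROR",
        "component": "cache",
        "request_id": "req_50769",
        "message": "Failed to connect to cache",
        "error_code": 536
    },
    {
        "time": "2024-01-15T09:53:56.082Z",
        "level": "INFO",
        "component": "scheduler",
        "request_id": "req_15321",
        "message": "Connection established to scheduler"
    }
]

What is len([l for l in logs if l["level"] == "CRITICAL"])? 0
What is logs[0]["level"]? "ERROR"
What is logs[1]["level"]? "DEBUG"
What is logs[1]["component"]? "cache"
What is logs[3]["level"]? "INFO"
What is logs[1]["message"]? "Processing request for cache"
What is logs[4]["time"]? "2024-01-15T09:55:56.789Z"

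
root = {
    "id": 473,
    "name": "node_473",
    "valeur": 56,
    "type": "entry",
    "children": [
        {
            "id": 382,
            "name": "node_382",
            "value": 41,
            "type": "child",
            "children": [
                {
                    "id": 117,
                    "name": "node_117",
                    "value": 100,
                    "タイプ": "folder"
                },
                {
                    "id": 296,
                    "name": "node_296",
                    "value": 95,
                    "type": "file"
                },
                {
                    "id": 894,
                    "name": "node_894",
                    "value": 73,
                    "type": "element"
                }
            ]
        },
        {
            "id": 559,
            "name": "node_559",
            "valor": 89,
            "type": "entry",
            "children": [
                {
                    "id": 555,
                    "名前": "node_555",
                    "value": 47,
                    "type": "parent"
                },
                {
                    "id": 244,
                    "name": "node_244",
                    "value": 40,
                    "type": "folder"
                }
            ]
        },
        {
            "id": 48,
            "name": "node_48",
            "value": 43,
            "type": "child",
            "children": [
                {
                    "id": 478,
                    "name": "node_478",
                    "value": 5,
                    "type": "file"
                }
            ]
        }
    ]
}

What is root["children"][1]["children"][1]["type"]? "folder"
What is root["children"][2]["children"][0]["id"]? 478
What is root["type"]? "entry"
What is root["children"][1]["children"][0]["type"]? "parent"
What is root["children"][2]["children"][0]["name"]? "node_478"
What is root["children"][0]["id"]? 382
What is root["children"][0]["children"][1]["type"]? "file"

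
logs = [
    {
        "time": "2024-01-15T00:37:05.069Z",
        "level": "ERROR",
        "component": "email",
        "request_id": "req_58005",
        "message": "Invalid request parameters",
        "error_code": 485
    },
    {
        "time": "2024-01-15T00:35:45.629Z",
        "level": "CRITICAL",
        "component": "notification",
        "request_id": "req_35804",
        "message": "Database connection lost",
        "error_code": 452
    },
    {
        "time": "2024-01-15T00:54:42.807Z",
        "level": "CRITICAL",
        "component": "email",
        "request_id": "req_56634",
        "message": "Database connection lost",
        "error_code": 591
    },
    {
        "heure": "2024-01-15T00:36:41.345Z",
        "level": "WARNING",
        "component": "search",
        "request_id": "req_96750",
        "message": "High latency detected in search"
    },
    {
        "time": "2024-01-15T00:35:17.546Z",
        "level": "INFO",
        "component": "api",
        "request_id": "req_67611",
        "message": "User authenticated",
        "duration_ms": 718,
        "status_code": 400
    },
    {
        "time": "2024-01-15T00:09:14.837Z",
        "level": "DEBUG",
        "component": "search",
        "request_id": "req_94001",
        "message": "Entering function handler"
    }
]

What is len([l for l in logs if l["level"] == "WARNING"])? 1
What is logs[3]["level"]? "WARNING"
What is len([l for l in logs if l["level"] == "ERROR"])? 1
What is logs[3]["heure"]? "2024-01-15T00:36:41.345Z"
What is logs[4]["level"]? "INFO"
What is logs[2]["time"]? "2024-01-15T00:54:42.807Z"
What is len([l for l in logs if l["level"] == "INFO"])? 1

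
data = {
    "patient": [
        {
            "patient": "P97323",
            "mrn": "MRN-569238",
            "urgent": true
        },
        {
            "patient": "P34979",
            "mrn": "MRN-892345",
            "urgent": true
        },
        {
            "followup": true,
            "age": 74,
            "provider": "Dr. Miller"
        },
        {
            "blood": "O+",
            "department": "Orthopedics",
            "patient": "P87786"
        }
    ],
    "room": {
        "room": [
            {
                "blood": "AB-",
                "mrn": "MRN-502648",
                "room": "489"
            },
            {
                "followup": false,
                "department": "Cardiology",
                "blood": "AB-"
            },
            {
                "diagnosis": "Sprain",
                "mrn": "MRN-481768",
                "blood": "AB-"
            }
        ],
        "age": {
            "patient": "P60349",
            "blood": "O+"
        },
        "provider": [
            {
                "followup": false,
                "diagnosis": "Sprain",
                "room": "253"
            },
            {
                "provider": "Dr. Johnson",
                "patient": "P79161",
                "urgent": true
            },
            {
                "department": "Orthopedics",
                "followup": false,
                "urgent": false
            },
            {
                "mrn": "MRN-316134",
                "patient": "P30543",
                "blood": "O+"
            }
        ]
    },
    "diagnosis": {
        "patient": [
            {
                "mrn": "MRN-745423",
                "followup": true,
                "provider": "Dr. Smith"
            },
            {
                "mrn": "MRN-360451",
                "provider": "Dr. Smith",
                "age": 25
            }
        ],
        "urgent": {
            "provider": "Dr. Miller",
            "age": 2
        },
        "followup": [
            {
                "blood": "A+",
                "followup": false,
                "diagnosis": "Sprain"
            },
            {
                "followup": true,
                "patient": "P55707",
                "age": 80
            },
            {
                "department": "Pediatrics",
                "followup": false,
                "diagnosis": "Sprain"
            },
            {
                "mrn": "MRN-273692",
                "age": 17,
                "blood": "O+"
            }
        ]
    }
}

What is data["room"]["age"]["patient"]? "P60349"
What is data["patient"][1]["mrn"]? "MRN-892345"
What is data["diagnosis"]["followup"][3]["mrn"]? "MRN-273692"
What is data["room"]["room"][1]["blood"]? "AB-"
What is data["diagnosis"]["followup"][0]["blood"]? "A+"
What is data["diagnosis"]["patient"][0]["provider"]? "Dr. Smith"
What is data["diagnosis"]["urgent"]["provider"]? "Dr. Miller"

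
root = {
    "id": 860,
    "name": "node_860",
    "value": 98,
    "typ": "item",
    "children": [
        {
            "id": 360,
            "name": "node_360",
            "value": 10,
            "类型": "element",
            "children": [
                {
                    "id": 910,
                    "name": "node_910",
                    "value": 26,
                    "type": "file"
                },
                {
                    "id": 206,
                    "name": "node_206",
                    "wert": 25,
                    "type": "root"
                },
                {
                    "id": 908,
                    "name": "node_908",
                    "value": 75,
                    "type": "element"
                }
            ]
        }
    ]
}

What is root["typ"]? "item"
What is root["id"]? 860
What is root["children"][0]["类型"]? "element"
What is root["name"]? "node_860"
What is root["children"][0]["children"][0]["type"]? "file"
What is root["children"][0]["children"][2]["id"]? 908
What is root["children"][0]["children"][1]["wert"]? 25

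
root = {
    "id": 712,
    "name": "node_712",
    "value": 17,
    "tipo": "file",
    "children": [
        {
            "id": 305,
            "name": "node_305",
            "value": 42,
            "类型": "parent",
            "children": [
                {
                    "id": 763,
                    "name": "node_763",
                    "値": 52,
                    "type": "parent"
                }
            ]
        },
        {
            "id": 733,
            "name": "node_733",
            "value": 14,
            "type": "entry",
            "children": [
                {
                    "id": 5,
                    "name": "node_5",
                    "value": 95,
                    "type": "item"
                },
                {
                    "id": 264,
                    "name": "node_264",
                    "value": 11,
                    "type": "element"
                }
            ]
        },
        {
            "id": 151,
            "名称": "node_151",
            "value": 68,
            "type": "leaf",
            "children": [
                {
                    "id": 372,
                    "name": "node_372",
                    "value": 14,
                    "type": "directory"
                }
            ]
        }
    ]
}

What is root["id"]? 712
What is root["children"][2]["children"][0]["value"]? 14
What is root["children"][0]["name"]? "node_305"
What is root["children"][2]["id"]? 151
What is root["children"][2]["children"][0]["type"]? "directory"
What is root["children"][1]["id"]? 733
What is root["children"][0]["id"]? 305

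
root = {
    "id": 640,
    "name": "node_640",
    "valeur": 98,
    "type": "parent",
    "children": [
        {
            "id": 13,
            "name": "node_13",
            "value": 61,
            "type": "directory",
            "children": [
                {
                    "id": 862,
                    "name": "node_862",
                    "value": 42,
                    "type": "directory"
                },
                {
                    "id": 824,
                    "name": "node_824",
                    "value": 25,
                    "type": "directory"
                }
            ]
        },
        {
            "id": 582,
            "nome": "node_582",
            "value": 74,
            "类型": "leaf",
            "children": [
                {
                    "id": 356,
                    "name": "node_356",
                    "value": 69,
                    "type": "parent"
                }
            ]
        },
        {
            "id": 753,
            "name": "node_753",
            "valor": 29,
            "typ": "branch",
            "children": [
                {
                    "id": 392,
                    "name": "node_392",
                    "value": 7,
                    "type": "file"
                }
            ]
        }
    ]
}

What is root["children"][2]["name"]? "node_753"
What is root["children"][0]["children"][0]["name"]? "node_862"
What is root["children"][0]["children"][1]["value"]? 25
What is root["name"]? "node_640"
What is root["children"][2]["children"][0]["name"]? "node_392"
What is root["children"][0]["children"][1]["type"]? "directory"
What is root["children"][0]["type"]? "directory"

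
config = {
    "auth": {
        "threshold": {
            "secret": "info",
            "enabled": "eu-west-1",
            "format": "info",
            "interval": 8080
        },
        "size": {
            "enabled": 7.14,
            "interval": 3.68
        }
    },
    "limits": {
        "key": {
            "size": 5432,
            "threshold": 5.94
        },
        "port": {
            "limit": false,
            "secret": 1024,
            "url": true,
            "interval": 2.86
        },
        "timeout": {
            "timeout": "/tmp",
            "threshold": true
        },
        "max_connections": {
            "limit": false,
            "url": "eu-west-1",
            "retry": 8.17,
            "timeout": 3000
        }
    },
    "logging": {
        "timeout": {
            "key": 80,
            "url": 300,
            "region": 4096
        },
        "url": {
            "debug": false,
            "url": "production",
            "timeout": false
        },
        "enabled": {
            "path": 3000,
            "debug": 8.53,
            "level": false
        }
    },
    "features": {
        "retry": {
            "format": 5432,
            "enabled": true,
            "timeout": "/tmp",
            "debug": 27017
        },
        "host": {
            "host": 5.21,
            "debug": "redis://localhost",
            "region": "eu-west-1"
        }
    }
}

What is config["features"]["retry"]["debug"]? 27017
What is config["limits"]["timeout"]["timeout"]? "/tmp"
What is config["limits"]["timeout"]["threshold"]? True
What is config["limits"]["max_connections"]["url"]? "eu-west-1"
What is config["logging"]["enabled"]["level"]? False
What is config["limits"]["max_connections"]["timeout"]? 3000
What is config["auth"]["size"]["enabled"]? 7.14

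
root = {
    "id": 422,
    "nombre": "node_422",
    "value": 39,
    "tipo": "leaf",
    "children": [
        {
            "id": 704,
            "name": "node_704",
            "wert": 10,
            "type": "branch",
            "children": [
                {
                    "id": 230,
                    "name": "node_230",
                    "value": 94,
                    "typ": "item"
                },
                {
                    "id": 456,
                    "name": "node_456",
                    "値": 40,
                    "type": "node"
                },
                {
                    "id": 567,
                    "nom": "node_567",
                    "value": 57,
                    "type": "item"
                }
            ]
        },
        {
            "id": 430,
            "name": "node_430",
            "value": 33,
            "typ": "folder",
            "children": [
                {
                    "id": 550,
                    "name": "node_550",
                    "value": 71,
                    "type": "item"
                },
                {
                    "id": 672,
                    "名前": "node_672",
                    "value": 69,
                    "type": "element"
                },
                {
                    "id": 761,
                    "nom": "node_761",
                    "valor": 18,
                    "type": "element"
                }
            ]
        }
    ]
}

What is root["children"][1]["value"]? 33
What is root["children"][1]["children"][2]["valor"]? 18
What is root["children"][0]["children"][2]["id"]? 567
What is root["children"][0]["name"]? "node_704"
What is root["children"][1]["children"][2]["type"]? "element"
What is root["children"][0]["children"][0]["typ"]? "item"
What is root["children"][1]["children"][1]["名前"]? "node_672"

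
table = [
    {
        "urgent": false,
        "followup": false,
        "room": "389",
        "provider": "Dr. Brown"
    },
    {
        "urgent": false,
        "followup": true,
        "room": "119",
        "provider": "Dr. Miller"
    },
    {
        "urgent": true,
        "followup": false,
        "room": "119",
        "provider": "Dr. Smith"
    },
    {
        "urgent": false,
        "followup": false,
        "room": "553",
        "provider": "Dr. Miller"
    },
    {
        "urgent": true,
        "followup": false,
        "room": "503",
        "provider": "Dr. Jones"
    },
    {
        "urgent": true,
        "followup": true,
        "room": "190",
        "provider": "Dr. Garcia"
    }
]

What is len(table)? 6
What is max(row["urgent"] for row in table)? True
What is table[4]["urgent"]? True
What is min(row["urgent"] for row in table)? False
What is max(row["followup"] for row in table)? True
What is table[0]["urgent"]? False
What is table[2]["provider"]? "Dr. Smith"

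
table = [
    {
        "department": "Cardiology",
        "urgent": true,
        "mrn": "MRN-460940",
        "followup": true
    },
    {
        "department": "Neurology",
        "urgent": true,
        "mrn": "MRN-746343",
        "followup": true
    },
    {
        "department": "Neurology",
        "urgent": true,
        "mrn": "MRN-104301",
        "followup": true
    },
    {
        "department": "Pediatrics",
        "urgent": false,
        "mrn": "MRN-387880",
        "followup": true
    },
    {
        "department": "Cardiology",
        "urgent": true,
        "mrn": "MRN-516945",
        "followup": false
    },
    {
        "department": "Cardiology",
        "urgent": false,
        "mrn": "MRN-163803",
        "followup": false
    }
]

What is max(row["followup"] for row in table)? True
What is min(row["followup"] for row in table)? False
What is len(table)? 6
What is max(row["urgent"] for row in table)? True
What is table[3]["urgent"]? False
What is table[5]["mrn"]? "MRN-163803"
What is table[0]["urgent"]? True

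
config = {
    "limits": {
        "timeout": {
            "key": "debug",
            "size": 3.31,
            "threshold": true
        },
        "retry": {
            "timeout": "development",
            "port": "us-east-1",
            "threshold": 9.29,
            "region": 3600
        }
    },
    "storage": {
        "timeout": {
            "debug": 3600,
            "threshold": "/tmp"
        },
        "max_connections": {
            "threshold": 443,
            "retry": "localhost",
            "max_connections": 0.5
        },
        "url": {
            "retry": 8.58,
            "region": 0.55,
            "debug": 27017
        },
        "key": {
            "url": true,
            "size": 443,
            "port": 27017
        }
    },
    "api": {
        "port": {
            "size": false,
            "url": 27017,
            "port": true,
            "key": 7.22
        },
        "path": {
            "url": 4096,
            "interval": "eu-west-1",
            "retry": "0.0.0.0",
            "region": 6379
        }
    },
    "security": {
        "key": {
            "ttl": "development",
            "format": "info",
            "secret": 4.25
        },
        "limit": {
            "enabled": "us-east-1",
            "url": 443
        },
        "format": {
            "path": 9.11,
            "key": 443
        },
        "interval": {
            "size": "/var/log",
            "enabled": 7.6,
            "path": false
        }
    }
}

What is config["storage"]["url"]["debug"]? 27017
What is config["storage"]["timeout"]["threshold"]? "/tmp"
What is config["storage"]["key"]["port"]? 27017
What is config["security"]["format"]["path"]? 9.11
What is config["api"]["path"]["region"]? 6379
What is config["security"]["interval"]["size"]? "/var/log"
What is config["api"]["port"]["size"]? False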